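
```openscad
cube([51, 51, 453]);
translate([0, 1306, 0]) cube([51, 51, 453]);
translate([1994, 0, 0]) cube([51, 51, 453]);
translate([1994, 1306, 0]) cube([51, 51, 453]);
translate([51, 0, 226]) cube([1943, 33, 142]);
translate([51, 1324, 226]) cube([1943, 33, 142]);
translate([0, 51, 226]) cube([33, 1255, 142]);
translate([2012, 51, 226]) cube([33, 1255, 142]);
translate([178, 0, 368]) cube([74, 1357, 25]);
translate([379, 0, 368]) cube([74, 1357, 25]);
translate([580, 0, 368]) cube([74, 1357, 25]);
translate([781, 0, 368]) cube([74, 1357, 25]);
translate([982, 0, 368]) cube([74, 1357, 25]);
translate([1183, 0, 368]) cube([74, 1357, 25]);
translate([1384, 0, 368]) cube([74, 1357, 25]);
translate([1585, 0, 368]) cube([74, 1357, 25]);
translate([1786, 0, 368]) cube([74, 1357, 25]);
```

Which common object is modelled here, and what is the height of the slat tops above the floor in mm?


A bed frame. The slat-top height is 393 mm.

Four posts, four rails, and a row of slats — a bed frame. Slats sit on the rails at z = 226 + 142 = 368; with slat thickness 25, the top is 393 mm.


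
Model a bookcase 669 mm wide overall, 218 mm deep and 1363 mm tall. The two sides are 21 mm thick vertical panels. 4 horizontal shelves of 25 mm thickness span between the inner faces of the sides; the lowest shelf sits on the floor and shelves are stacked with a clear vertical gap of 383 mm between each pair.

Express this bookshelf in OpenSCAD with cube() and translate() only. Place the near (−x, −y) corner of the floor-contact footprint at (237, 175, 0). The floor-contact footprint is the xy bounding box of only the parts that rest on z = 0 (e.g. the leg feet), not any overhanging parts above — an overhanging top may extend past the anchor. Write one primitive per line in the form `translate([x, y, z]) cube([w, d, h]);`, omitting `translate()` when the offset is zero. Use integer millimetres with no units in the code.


translate([237, 175, 0]) cube([21, 218, 1363]);
translate([885, 175, 0]) cube([21, 218, 1363]);
translate([258, 175, 0]) cube([627, 218, 25]);
translate([258, 175, 408]) cube([627, 218, 25]);
translate([258, 175, 816]) cube([627, 218, 25]);
translate([258, 175, 1224]) cube([627, 218, 25]);


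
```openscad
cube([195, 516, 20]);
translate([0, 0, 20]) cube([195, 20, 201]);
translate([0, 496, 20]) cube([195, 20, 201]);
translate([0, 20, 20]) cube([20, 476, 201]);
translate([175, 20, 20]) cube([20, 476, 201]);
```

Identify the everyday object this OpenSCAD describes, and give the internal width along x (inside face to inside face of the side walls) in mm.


An open box. The internal width is 155 mm.

A 195×516 base slab with four walls standing on it — an open box. The base is 195 mm wide and the walls are 20 mm thick, so the internal width is 195 − 2 × 20 = 155 mm.


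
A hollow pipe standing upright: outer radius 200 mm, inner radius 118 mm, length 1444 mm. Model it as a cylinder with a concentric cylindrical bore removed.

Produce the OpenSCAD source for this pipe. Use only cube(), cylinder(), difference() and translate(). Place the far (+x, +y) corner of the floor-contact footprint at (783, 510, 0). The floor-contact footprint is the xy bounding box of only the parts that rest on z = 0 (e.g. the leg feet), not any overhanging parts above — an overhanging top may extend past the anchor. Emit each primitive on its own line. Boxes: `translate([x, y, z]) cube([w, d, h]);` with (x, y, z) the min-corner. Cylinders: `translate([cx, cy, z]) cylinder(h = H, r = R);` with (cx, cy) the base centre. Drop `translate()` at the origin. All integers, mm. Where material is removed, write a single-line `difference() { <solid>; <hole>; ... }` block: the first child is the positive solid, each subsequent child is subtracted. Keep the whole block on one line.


difference() { translate([583, 310, 0]) cylinder(h = 1444, r = 200); translate([583, 310, 0]) cylinder(h = 1444, r = 118); }


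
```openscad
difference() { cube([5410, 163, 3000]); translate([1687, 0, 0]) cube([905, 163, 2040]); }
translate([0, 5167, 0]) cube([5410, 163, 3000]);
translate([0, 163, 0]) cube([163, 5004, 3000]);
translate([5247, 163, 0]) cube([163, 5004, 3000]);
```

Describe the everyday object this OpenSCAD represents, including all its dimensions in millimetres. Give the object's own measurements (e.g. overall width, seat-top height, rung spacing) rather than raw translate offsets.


A single room: four walls, each 3000 mm tall and 163 mm thick, enclosing an outside footprint 5410×5330 mm (x × y), no floor or roof. The front and back walls (−y and +y sides) run the full x-width; the side walls fit between their inner faces. A door opening 905 mm wide and 2040 mm tall is cut through the front wall from the floor up, its −x edge 1687 mm from the wall's −x end.


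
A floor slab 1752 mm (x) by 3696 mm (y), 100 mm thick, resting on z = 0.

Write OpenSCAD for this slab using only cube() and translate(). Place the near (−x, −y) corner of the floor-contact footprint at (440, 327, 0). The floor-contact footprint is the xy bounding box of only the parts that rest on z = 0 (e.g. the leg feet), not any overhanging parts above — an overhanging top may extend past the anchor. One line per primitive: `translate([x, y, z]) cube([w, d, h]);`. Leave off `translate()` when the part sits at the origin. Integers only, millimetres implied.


translate([440, 327, 0]) cube([1752, 3696, 100]);


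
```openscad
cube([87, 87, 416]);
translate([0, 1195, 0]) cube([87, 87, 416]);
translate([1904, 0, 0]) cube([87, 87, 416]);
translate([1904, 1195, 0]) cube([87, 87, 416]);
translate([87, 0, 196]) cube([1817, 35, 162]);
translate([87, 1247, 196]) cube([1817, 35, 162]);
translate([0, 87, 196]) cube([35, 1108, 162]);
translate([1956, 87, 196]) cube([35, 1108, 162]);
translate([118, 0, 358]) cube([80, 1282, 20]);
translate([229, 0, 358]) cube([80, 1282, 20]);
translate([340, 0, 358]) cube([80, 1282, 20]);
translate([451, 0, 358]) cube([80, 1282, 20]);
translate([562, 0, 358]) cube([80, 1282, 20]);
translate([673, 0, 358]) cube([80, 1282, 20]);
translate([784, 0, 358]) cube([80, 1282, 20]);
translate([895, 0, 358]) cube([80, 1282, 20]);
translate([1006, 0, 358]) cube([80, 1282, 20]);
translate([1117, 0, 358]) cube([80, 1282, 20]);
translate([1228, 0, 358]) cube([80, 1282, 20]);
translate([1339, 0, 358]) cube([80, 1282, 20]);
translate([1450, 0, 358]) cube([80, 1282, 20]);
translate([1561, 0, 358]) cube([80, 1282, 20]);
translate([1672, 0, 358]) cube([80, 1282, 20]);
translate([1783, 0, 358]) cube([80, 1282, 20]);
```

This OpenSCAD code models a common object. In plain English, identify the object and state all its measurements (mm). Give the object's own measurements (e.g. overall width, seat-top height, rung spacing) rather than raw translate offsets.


A bed frame 1991 mm long (x) by 1282 mm wide (y). Four 87×87 mm corner posts, 416 mm tall, at the corners of the footprint. Four rails of 35 mm thickness and 162 mm height run between adjacent posts with their undersides at z = 196 mm, their outer faces flush with the outside of the frame (the two x-running rails run between the posts' inner faces; the two y-running rails run between the posts' inner faces). 16 slats, each 80 mm wide (x) and 20 mm thick, lie across the top of the two x-running rails, running the full 1282 mm width of the frame in y; along x they sit between the end posts with a 31 mm gap after the −x posts and between neighbouring slats, leaving 41 mm before the +x posts.


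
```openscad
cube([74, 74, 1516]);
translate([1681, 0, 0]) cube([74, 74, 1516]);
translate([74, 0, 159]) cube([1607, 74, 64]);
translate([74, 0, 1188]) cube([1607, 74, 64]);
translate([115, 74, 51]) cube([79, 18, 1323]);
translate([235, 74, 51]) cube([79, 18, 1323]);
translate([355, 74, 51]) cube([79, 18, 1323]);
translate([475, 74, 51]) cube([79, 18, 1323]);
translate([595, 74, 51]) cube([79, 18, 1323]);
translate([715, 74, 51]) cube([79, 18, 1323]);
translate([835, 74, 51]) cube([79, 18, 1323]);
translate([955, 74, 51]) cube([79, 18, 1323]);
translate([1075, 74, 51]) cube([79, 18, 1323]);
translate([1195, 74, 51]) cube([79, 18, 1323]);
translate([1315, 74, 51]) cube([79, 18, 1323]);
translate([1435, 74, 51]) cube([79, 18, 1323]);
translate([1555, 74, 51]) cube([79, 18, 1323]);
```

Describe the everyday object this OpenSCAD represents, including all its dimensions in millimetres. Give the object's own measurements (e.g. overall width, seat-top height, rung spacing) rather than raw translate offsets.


A fence section. Two 74×74 mm posts, 1516 mm tall, stand on the floor with a clear span of 1607 mm between their inner faces. Two horizontal rails of 74×64 mm section span the gap between the posts with their undersides at z = 159 mm and z = 1188 mm, flush with the posts' −y face. 13 pickets, each 79 mm wide, 18 mm thick and 1323 mm tall, are fixed to the +y face of the rails with their bottoms at z = 51 mm, spaced across the span with a 41 mm gap after the −x post and between neighbouring pickets, with 47 mm left before the +x post.


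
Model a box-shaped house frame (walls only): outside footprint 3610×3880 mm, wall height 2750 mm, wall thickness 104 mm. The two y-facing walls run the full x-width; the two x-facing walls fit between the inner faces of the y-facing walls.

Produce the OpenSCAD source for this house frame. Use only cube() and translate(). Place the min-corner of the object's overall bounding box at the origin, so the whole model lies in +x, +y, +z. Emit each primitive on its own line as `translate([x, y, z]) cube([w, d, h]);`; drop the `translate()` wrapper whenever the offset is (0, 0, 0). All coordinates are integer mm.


cube([3610, 104, 2750]);
translate([0, 3776, 0]) cube([3610, 104, 2750]);
translate([0, 104, 0]) cube([104, 3672, 2750]);
translate([3506, 104, 0]) cube([104, 3672, 2750]);


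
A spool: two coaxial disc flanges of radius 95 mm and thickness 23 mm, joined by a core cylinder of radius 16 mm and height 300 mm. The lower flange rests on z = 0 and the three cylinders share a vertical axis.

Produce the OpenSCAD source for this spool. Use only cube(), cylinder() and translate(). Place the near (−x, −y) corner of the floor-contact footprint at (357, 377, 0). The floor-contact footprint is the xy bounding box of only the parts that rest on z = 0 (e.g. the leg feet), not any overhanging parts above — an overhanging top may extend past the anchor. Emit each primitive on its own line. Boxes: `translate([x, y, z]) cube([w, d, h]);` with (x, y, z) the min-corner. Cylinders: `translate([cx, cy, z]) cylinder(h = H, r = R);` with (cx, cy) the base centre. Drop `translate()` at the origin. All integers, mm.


translate([452, 472, 0]) cylinder(h = 23, r = 95);
translate([452, 472, 23]) cylinder(h = 300, r = 16);
translate([452, 472, 323]) cylinder(h = 23, r = 95);


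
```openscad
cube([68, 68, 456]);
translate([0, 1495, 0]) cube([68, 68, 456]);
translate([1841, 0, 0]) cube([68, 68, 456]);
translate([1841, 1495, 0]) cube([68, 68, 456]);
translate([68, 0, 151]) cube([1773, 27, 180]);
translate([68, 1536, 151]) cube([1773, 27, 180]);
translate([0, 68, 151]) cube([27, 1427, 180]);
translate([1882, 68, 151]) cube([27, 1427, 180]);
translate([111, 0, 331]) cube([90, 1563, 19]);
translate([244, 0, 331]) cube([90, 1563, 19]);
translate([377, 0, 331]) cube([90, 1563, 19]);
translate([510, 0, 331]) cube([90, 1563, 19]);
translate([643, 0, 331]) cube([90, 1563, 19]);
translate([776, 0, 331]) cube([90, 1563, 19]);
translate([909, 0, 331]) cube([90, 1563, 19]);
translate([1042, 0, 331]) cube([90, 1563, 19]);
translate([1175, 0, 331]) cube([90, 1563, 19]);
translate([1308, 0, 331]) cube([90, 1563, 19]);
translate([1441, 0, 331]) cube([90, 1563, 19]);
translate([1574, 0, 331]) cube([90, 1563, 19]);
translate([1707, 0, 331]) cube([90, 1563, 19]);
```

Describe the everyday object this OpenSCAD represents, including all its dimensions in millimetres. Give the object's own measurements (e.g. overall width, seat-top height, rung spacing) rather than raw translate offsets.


A bed frame 1909 mm long (x) by 1563 mm wide (y). Four 68×68 mm corner posts, 456 mm tall, at the corners of the footprint. Four rails of 27 mm thickness and 180 mm height run between adjacent posts with their undersides at z = 151 mm, their outer faces flush with the outside of the frame (the two x-running rails run between the posts' inner faces; the two y-running rails run between the posts' inner faces). 13 slats, each 90 mm wide (x) and 19 mm thick, lie across the top of the two x-running rails, running the full 1563 mm width of the frame in y; along x they sit between the end posts with a 43 mm gap after the −x posts and between neighbouring slats, leaving 44 mm before the +x posts.


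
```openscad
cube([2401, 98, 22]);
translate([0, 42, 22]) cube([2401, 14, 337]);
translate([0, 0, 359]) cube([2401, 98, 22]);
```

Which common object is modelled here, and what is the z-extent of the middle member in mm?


An I-beam. The web height is 337 mm.

Two wide flanges with a thin centred web — an I-beam. Overall 381 mm minus two 22 mm flanges gives a web of 381 − 2·22 = 337 mm.


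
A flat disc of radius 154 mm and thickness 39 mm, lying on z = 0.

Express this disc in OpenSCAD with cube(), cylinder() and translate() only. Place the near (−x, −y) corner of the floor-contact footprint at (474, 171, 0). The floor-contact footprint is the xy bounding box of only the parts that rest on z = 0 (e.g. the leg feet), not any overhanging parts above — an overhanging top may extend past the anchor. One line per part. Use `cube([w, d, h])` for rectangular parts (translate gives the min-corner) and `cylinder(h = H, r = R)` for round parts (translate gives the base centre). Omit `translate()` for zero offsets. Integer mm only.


translate([628, 325, 0]) cylinder(h = 39, r = 154);


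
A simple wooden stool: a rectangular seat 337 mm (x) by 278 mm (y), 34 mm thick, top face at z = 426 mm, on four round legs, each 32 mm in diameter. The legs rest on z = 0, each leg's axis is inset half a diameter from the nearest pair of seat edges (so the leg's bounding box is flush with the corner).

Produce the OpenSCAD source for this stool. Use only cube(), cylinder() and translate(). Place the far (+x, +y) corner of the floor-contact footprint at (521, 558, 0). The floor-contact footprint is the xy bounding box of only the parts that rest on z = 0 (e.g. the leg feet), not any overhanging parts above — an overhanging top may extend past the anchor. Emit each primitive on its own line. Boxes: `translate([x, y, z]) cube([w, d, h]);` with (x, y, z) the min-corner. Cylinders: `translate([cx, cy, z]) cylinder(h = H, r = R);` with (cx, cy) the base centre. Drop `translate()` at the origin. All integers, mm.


// leg_h = 426 - 34 = 392
translate([184, 280, 392]) cube([337, 278, 34]);
translate([200, 296, 0]) cylinder(h = 392, r = 16);
translate([505, 296, 0]) cylinder(h = 392, r = 16);
translate([200, 542, 0]) cylinder(h = 392, r = 16);
translate([505, 542, 0]) cylinder(h = 392, r = 16);


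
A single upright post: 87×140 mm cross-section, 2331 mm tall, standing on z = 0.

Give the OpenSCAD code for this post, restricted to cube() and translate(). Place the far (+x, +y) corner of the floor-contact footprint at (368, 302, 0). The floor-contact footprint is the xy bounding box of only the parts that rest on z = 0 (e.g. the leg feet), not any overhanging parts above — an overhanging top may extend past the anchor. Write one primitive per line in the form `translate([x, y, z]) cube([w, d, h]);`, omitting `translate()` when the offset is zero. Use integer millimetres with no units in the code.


translate([281, 162, 0]) cube([87, 140, 2331]);


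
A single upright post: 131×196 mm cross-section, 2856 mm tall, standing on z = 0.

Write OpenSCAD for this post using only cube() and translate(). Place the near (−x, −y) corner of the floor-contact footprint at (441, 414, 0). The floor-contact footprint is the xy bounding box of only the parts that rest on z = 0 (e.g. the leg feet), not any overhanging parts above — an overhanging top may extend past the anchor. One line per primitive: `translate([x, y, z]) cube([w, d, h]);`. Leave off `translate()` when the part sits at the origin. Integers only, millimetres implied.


translate([441, 414, 0]) cube([131, 196, 2856]);


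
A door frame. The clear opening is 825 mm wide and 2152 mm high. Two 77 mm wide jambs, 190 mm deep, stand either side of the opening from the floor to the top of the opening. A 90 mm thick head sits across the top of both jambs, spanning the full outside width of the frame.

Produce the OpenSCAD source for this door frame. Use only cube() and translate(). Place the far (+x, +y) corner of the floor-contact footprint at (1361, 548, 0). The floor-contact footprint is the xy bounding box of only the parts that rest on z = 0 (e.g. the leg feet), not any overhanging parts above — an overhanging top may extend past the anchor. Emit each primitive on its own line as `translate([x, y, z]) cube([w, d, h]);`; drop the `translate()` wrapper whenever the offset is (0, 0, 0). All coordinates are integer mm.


translate([382, 358, 0]) cube([77, 190, 2152]);
translate([1284, 358, 0]) cube([77, 190, 2152]);
translate([382, 358, 2152]) cube([979, 190, 90]);


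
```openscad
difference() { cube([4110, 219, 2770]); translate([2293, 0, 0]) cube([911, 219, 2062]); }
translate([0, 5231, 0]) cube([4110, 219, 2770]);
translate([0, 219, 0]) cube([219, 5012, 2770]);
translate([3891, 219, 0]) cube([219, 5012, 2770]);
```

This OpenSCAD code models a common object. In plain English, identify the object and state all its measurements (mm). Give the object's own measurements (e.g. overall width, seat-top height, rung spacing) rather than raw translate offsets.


A single room: four walls, each 2770 mm tall and 219 mm thick, enclosing an outside footprint 4110×5450 mm (x × y), no floor or roof. The front and back walls (−y and +y sides) run the full x-width; the side walls fit between their inner faces. A door opening 911 mm wide and 2062 mm tall is cut through the front wall from the floor up, its −x edge 2293 mm from the wall's −x end.


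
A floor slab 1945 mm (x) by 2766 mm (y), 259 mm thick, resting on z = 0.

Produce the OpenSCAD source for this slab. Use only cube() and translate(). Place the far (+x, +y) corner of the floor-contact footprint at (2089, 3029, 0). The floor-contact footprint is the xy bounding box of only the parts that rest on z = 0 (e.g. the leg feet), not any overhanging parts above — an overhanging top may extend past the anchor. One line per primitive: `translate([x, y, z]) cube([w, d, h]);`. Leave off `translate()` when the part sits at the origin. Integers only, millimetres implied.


translate([144, 263, 0]) cube([1945, 2766, 259]);


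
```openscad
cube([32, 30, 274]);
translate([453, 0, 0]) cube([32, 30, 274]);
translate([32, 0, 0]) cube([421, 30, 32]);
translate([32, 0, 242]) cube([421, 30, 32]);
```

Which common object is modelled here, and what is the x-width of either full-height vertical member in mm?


A picture frame. The border width is 32 mm.

Four thin pieces enclosing a rectangular opening — a picture frame. The two full-height stiles are 274 mm tall; the top rail sits at z = 242 and is 32 mm tall, so the border above the opening is 274 − 242 = 32 mm, matching the stile x-width.


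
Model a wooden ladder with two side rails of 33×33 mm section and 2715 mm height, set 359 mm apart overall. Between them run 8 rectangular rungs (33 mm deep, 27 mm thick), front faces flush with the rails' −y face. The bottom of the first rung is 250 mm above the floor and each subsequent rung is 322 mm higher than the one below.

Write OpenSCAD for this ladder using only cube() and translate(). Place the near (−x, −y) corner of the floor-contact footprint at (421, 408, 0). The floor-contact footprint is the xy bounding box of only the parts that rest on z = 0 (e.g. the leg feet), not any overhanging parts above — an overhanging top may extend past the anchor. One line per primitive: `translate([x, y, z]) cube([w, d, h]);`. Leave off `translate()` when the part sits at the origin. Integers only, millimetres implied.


// rung span = 359 - 2*33 = 293
// rung[k] z = 250 + k*322
translate([421, 408, 0]) cube([33, 33, 2715]);
translate([747, 408, 0]) cube([33, 33, 2715]);
translate([454, 408, 250]) cube([293, 33, 27]);
translate([454, 408, 572]) cube([293, 33, 27]);
translate([454, 408, 894]) cube([293, 33, 27]);
translate([454, 408, 1216]) cube([293, 33, 27]);
translate([454, 408, 1538]) cube([293, 33, 27]);
translate([454, 408, 1860]) cube([293, 33, 27]);
translate([454, 408, 2182]) cube([293, 33, 27]);
translate([454, 408, 2504]) cube([293, 33, 27]);


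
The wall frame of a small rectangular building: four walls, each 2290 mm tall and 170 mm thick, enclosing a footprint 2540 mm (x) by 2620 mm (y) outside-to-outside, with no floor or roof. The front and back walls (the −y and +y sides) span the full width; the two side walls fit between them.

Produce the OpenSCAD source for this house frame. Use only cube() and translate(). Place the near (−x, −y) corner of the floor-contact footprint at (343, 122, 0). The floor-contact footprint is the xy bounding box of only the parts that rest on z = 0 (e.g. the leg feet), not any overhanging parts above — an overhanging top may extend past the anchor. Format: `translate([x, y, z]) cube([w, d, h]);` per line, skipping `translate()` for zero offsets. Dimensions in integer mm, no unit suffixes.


translate([343, 122, 0]) cube([2540, 170, 2290]);
translate([343, 2572, 0]) cube([2540, 170, 2290]);
translate([343, 292, 0]) cube([170, 2280, 2290]);
translate([2713, 292, 0]) cube([170, 2280, 2290]);


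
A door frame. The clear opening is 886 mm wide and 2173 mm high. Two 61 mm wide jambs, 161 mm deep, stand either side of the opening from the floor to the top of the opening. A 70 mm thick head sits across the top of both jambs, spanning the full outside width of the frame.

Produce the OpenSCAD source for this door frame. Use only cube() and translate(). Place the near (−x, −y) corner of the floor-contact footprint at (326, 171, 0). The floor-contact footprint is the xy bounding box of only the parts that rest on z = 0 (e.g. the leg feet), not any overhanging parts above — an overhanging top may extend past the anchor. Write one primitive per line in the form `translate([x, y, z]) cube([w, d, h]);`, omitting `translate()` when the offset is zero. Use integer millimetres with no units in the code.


translate([326, 171, 0]) cube([61, 161, 2173]);
translate([1273, 171, 0]) cube([61, 161, 2173]);
translate([326, 171, 2173]) cube([1008, 161, 70]);


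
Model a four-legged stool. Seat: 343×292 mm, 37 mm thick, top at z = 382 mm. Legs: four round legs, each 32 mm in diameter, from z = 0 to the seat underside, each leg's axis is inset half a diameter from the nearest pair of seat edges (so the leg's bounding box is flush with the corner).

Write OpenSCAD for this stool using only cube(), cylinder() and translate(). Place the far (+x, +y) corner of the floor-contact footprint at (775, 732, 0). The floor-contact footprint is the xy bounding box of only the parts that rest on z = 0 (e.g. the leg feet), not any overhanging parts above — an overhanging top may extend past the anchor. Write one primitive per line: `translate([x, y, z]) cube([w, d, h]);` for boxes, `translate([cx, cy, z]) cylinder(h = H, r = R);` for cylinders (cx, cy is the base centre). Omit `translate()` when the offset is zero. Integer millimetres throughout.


translate([432, 440, 345]) cube([343, 292, 37]);
translate([448, 456, 0]) cylinder(h = 345, r = 16);
translate([759, 456, 0]) cylinder(h = 345, r = 16);
translate([448, 716, 0]) cylinder(h = 345, r = 16);
translate([759, 716, 0]) cylinder(h = 345, r = 16);


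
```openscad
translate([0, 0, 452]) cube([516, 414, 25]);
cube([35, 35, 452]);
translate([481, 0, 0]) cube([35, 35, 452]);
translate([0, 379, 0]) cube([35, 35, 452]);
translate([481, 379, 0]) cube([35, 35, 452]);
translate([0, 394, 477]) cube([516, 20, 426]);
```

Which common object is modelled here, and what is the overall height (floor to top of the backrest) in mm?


A chair. The overall height is 903 mm.

A slab on four corner posts with a tall panel at the back — a chair. The seat slab sits at z = 452 with thickness 25, and the 426 mm backrest starts at the seat top, so the overall height is 452 + 25 + 426 = 903 mm.


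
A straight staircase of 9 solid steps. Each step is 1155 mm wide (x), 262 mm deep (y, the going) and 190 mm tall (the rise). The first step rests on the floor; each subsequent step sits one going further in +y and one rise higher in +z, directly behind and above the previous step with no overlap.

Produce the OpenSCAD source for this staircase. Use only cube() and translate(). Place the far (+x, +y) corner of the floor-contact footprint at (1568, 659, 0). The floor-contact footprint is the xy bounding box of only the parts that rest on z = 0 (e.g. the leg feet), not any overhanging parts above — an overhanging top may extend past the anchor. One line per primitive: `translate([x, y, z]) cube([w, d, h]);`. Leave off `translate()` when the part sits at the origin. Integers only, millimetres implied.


translate([413, 397, 0]) cube([1155, 262, 190]);
translate([413, 659, 190]) cube([1155, 262, 190]);
translate([413, 921, 380]) cube([1155, 262, 190]);
translate([413, 1183, 570]) cube([1155, 262, 190]);
translate([413, 1445, 760]) cube([1155, 262, 190]);
translate([413, 1707, 950]) cube([1155, 262, 190]);
translate([413, 1969, 1140]) cube([1155, 262, 190]);
translate([413, 2231, 1330]) cube([1155, 262, 190]);
translate([413, 2493, 1520]) cube([1155, 262, 190]);


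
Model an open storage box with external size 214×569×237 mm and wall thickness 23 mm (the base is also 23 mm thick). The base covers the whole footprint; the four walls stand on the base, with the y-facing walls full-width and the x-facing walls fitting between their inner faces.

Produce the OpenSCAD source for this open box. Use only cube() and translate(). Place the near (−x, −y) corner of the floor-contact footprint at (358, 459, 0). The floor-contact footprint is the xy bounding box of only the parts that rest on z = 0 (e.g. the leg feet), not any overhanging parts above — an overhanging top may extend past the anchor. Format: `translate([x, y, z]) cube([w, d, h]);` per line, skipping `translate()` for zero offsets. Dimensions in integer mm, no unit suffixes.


translate([358, 459, 0]) cube([214, 569, 23]);
translate([358, 459, 23]) cube([214, 23, 214]);
translate([358, 1005, 23]) cube([214, 23, 214]);
translate([358, 482, 23]) cube([23, 523, 214]);
translate([549, 482, 23]) cube([23, 523, 214]);


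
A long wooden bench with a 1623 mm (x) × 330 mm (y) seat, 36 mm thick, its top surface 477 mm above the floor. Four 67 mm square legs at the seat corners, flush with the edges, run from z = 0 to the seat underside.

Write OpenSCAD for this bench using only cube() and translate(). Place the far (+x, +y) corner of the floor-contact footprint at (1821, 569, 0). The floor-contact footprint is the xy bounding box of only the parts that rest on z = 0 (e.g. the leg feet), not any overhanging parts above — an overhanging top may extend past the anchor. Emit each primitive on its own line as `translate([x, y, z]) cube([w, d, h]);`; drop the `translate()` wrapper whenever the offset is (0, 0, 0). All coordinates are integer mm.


translate([198, 239, 441]) cube([1623, 330, 36]);
translate([198, 239, 0]) cube([67, 67, 441]);
translate([198, 502, 0]) cube([67, 67, 441]);
translate([1754, 239, 0]) cube([67, 67, 441]);
translate([1754, 502, 0]) cube([67, 67, 441]);


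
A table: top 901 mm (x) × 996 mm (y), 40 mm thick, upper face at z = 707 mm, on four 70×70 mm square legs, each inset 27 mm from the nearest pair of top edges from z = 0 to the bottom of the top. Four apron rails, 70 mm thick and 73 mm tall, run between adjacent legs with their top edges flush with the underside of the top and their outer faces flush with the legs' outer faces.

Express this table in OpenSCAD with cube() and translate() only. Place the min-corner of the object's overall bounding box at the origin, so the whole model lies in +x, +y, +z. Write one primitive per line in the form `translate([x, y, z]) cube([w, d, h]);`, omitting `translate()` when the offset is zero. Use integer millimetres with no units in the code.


translate([0, 0, 667]) cube([901, 996, 40]);
translate([27, 27, 0]) cube([70, 70, 667]);
translate([804, 27, 0]) cube([70, 70, 667]);
translate([27, 899, 0]) cube([70, 70, 667]);
translate([804, 899, 0]) cube([70, 70, 667]);
translate([97, 27, 594]) cube([707, 70, 73]);
translate([97, 899, 594]) cube([707, 70, 73]);
translate([27, 97, 594]) cube([70, 802, 73]);
translate([804, 97, 594]) cube([70, 802, 73]);


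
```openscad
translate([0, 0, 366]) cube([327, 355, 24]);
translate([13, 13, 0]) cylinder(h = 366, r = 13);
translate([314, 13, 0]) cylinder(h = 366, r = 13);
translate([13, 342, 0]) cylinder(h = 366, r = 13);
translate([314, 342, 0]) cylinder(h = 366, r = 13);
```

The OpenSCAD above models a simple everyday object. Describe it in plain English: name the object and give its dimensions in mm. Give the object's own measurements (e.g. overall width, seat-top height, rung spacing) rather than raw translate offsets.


A simple wooden stool: a rectangular seat 327 mm (x) by 355 mm (y), 24 mm thick, top face at z = 390 mm, on four round legs, each 26 mm in diameter. The legs rest on z = 0, each leg's axis is inset half a diameter from the nearest pair of seat edges (so the leg's bounding box is flush with the corner).


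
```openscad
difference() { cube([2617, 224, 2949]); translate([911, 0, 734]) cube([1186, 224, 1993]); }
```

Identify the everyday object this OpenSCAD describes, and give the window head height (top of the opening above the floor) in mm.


A wall with a window opening. The window head height is 2727 mm.

A wall with a rectangular opening subtracted — a window. Sill at z = 734, opening 1993 mm tall, so the head is at 734 + 1993 = 2727 mm.


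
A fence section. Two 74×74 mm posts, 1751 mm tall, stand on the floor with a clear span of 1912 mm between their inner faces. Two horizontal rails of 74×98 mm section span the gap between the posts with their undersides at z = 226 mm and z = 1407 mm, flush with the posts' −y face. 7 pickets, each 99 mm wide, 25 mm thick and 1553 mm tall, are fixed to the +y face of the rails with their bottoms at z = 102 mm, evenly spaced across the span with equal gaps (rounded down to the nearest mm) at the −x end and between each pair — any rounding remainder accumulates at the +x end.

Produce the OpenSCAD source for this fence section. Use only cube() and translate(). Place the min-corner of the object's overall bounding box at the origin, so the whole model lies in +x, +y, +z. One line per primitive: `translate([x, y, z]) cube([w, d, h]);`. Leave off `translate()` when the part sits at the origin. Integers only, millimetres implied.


cube([74, 74, 1751]);
translate([1986, 0, 0]) cube([74, 74, 1751]);
translate([74, 0, 226]) cube([1912, 74, 98]);
translate([74, 0, 1407]) cube([1912, 74, 98]);
translate([226, 74, 102]) cube([99, 25, 1553]);
translate([477, 74, 102]) cube([99, 25, 1553]);
translate([728, 74, 102]) cube([99, 25, 1553]);
translate([979, 74, 102]) cube([99, 25, 1553]);
translate([1230, 74, 102]) cube([99, 25, 1553]);
translate([1481, 74, 102]) cube([99, 25, 1553]);
translate([1732, 74, 102]) cube([99, 25, 1553]);


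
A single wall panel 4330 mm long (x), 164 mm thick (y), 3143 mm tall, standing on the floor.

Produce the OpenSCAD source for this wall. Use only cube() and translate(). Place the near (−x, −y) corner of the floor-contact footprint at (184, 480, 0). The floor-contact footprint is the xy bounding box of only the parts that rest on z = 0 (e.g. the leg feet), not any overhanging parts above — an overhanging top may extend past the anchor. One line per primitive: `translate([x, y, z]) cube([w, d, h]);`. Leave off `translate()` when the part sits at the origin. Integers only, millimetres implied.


translate([184, 480, 0]) cube([4330, 164, 3143]);


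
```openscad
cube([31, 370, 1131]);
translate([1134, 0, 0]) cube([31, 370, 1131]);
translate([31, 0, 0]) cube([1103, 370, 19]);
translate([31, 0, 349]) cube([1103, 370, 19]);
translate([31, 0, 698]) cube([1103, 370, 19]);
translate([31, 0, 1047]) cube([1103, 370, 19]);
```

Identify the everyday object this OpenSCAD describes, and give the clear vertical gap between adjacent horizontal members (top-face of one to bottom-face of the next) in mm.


A bookshelf. The clear shelf gap is 330 mm.

Two tall side panels with 4 horizontal boards between them — a bookshelf. The first two shelf undersides are at z = 0 and z = 349; with shelf thickness 19, the clear gap is 349 − 0 − 19 = 330 mm.


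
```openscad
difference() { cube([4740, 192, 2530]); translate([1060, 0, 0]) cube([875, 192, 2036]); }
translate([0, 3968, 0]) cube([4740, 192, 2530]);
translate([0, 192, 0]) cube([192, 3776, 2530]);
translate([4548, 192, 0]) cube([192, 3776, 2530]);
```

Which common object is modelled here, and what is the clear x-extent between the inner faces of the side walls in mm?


A single room. The interior width is 4356 mm.

Four walls enclosing a rectangle with a door in the front wall — a room. Outside width 4740 minus two 192 mm walls gives 4356 mm.


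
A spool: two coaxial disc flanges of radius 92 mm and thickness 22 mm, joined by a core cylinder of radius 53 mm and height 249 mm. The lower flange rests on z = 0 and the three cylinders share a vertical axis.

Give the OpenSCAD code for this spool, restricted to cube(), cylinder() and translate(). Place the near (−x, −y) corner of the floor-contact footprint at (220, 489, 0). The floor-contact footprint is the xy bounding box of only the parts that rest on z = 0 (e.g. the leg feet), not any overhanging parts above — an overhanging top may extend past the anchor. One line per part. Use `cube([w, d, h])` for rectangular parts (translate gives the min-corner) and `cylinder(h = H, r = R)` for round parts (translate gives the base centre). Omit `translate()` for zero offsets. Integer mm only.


translate([312, 581, 0]) cylinder(h = 22, r = 92);
translate([312, 581, 22]) cylinder(h = 249, r = 53);
translate([312, 581, 271]) cylinder(h = 22, r = 92);


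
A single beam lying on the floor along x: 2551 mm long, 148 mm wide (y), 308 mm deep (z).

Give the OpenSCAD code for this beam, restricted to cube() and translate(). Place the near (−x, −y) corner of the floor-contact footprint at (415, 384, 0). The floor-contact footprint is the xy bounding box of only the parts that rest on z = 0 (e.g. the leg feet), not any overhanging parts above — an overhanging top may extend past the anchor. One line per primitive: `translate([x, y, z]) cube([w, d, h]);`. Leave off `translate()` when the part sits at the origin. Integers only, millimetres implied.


translate([415, 384, 0]) cube([2551, 148, 308]);


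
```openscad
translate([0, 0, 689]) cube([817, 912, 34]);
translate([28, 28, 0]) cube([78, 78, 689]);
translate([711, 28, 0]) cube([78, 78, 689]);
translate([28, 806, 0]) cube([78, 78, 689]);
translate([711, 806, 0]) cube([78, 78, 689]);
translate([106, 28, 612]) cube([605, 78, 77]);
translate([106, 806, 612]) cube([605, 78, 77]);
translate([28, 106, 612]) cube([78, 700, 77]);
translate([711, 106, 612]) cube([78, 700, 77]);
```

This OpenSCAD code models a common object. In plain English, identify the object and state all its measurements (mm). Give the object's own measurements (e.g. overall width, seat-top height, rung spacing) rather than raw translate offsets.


A rectangular dining table. The top is 817×912×34 mm with its upper surface at z = 723 mm. It stands on four 78×78 mm square legs, each inset 28 mm from the nearest pair of top edges, running from the floor to the underside of the top. Four apron rails, 78 mm thick and 77 mm tall, run between adjacent legs with their top edges flush with the underside of the top and their outer faces flush with the legs' outer faces.


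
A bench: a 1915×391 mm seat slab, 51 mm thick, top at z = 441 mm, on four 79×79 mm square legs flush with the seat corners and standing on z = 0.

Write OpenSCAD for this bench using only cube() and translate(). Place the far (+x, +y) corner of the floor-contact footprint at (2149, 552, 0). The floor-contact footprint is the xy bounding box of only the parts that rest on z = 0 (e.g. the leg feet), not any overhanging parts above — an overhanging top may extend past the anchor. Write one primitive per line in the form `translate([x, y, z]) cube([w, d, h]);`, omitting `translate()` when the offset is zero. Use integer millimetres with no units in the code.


translate([234, 161, 390]) cube([1915, 391, 51]);
translate([234, 161, 0]) cube([79, 79, 390]);
translate([234, 473, 0]) cube([79, 79, 390]);
translate([2070, 161, 0]) cube([79, 79, 390]);
translate([2070, 473, 0]) cube([79, 79, 390]);


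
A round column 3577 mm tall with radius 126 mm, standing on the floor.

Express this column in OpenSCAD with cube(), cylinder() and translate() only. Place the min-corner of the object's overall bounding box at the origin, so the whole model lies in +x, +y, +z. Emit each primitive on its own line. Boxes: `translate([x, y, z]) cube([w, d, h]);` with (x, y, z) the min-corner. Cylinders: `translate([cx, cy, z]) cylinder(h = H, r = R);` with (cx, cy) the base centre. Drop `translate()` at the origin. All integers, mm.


translate([126, 126, 0]) cylinder(h = 3577, r = 126);


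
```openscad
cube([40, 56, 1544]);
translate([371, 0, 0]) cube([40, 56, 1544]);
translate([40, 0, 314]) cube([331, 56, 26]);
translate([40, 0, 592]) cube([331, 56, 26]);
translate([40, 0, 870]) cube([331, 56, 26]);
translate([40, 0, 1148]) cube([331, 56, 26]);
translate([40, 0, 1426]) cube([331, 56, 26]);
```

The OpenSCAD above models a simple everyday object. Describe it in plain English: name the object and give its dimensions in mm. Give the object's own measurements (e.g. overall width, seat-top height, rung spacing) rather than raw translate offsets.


A straight ladder. Two 40×56 mm vertical rails, 1544 mm tall, stand 411 mm apart (outside-to-outside) with their front faces coplanar on the −y side. 5 rungs, each 56 mm deep and 26 mm tall, span between the inner faces of the rails, front faces flush with the rails. The lowest rung's underside is at z = 314 mm and rungs are spaced 278 mm apart (underside to underside).


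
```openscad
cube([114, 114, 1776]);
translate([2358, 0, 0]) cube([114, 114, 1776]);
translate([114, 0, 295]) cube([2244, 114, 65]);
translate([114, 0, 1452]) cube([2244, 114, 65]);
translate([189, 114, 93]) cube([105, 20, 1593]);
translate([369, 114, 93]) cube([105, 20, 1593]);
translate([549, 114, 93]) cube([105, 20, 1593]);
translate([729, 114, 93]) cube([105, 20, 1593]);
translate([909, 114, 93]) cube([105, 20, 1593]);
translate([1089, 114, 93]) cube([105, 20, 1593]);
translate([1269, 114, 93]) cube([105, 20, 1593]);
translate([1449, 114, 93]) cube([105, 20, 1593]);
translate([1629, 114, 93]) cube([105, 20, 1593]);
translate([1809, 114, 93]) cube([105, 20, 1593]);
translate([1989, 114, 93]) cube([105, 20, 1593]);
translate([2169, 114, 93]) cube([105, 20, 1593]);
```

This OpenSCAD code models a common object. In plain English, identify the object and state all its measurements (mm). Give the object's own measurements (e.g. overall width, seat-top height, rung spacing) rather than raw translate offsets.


A fence section. Two 114×114 mm posts, 1776 mm tall, stand on the floor with a clear span of 2244 mm between their inner faces. Two horizontal rails of 114×65 mm section span the gap between the posts with their undersides at z = 295 mm and z = 1452 mm, flush with the posts' −y face. 12 pickets, each 105 mm wide, 20 mm thick and 1593 mm tall, are fixed to the +y face of the rails with their bottoms at z = 93 mm, spaced across the span with a 75 mm gap after the −x post and between neighbouring pickets, with 84 mm left before the +x post.
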